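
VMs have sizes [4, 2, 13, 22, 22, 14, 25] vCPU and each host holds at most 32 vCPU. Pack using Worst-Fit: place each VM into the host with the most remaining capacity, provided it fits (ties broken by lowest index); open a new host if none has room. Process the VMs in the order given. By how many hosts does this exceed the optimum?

1

Worst-Fit: [4,2,13] [22] [22] [14] [25] → 5 hosts.
Total size 102 vCPU; any packing needs at least ⌈102/32⌉ = 4 hosts.
An optimal packing achieves that bound: [25,4,2] [22] [22] [14,13] → 4 hosts.
Excess: 5 − 4 = 1.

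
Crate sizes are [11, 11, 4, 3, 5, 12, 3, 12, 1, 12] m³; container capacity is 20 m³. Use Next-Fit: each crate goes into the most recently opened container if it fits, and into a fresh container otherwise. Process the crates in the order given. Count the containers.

container 1: place 11 m³, 9 m³ left
container 2: place 11 m³, 9 m³ left
container 2: place 4 m³, 5 m³ left
container 2: place 3 m³, 2 m³ left
container 3: place 5 m³, 15 m³ left
container 3: place 12 m³, 3 m³ left
container 3: place 3 m³, 0 m³ left
container 4: place 12 m³, 8 m³ left
container 4: place 1 m³, 7 m³ left
container 5: place 12 m³, 8 m³ left

5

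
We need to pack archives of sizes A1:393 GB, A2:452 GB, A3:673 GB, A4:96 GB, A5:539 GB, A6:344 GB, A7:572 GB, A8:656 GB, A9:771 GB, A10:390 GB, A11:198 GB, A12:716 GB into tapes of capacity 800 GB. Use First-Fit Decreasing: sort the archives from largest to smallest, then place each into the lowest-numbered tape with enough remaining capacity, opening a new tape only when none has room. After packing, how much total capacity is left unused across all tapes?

600

Sorted descending: 771, 716, 673, 656, 572, 539, 452, 393, 390, 344, 198, 96.
tape 1: place 771 GB, 29 GB left
tape 2: place 716 GB, 84 GB left
tape 3: place 673 GB, 127 GB left
tape 4: place 656 GB, 144 GB left
tape 5: place 572 GB, 228 GB left
tape 6: place 539 GB, 261 GB left
tape 7: place 452 GB, 348 GB left
tape 8: place 393 GB, 407 GB left
tape 8: place 390 GB, 17 GB left
tape 7: place 344 GB, 4 GB left
tape 5: place 198 GB, 30 GB left
tape 3: place 96 GB, 31 GB left
8 tapes × 800 GB = 6400 GB; used 5800 GB; unused 600 GB.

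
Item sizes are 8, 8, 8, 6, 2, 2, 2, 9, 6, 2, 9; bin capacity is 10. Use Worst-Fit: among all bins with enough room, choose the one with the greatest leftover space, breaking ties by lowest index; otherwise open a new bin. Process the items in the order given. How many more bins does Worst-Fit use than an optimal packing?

0

Worst-Fit: [8,2] [8,2] [8] [6,2] [9] [6,2] [9] → 7 bins.
Total size 62; any packing needs at least ⌈62/10⌉ = 7 bins.
So 7 is already optimal.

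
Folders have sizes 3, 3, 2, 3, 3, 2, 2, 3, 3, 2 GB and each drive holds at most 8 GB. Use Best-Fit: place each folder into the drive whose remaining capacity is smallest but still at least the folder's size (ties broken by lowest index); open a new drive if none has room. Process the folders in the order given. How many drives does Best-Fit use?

4

3 GB → drive 1 (remaining 5 GB)
3 GB → drive 1 (remaining 2 GB)
2 GB → drive 1 (remaining 0 GB)
3 GB → drive 2 (remaining 5 GB)
3 GB → drive 2 (remaining 2 GB)
2 GB → drive 2 (remaining 0 GB)
2 GB → drive 3 (remaining 6 GB)
3 GB → drive 3 (remaining 3 GB)
3 GB → drive 3 (remaining 0 GB)
2 GB → drive 4 (remaining 6 GB)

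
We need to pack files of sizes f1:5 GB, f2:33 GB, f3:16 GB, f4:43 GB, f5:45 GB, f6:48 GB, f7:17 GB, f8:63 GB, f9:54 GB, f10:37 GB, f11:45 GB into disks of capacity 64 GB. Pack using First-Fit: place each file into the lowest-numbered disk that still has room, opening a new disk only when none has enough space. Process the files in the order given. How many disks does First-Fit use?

8

Put f1 (5 GB) in disk 1; 59 GB remain.
Put f2 (33 GB) in disk 1; 26 GB remain.
Put f3 (16 GB) in disk 1; 10 GB remain.
Put f4 (43 GB) in disk 2; 21 GB remain.
Put f5 (45 GB) in disk 3; 19 GB remain.
Put f6 (48 GB) in disk 4; 16 GB remain.
Put f7 (17 GB) in disk 2; 4 GB remain.
Put f8 (63 GB) in disk 5; 1 GB remain.
Put f9 (54 GB) in disk 6; 10 GB remain.
Put f10 (37 GB) in disk 7; 27 GB remain.
Put f11 (45 GB) in disk 8; 19 GB remain.
Final disks: [5,33,16] [43,17] [45] [48] [63] [54] [37] [45].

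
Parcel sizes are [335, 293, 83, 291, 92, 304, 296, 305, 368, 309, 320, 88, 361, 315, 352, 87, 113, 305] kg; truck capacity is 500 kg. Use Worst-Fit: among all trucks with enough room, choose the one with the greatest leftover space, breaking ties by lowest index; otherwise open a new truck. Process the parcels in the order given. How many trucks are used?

335 kg → truck 1 (remaining 165 kg)
293 kg → truck 2 (remaining 207 kg)
83 kg → truck 2 (remaining 124 kg)
291 kg → truck 3 (remaining 209 kg)
92 kg → truck 3 (remaining 117 kg)
304 kg → truck 4 (remaining 196 kg)
296 kg → truck 5 (remaining 204 kg)
305 kg → truck 6 (remaining 195 kg)
368 kg → truck 7 (remaining 132 kg)
309 kg → truck 8 (remaining 191 kg)
320 kg → truck 9 (remaining 180 kg)
88 kg → truck 5 (remaining 116 kg)
361 kg → truck 10 (remaining 139 kg)
315 kg → truck 11 (remaining 185 kg)
352 kg → truck 12 (remaining 148 kg)
87 kg → truck 4 (remaining 109 kg)
113 kg → truck 6 (remaining 82 kg)
305 kg → truck 13 (remaining 195 kg)

13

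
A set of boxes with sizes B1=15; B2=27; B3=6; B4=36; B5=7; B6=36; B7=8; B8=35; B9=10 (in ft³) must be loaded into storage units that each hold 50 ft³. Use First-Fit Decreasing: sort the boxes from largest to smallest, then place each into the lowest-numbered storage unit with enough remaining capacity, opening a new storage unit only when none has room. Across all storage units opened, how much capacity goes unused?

Sorted descending: 36, 36, 35, 27, 15, 10, 8, 7, 6.
Put 36 ft³ in storage unit 1; 14 ft³ remain.
Put 36 ft³ in storage unit 2; 14 ft³ remain.
Put 35 ft³ in storage unit 3; 15 ft³ remain.
Put 27 ft³ in storage unit 4; 23 ft³ remain.
Put 15 ft³ in storage unit 3; 0 ft³ remain.
Put 10 ft³ in storage unit 1; 4 ft³ remain.
Put 8 ft³ in storage unit 2; 6 ft³ remain.
Put 7 ft³ in storage unit 4; 16 ft³ remain.
Put 6 ft³ in storage unit 2; 0 ft³ remain.
4 storage units × 50 ft³ = 200 ft³; used 180 ft³; unused 20 ft³.

20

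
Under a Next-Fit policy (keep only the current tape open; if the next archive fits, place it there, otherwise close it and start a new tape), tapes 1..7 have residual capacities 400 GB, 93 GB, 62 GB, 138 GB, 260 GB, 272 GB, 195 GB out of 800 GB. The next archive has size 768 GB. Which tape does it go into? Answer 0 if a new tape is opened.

0

Next-Fit only looks at tape 7, which has 195 GB free.
768 GB does not fit, so a new tape is opened.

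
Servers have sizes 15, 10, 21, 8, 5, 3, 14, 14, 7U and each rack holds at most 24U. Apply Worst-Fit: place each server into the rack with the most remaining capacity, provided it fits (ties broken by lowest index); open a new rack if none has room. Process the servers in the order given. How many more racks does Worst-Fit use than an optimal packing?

Worst-Fit: [15,5] [10,8,3] [21] [14,7] [14] → 5 racks.
Total size 97U; any packing needs at least ⌈97/24⌉ = 5 racks.
So 5 is already optimal.

0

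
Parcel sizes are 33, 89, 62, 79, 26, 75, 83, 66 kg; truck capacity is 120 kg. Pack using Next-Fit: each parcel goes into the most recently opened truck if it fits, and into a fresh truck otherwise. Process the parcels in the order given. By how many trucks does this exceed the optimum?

1

Next-Fit: [33] [89] [62] [79,26] [75] [83] [66] → 7 trucks.
6 parcels exceed 60 kg (half the capacity), and no two of those can share a truck, so at least 6 trucks are needed.
An optimal packing achieves that bound: [89,26] [83,33] [79] [75] [66] [62] → 6 trucks.
Excess: 7 − 6 = 1.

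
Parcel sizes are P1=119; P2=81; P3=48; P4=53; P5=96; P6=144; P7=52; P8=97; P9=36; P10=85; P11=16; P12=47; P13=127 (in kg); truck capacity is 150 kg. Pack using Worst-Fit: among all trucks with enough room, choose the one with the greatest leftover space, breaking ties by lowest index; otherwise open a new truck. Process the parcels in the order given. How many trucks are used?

8

truck 1: place P1 (119 kg), 31 kg left
truck 2: place P2 (81 kg), 69 kg left
truck 2: place P3 (48 kg), 21 kg left
truck 3: place P4 (53 kg), 97 kg left
truck 3: place P5 (96 kg), 1 kg left
truck 4: place P6 (144 kg), 6 kg left
truck 5: place P7 (52 kg), 98 kg left
truck 5: place P8 (97 kg), 1 kg left
truck 6: place P9 (36 kg), 114 kg left
truck 6: place P10 (85 kg), 29 kg left
truck 1: place P11 (16 kg), 15 kg left
truck 7: place P12 (47 kg), 103 kg left
truck 8: place P13 (127 kg), 23 kg left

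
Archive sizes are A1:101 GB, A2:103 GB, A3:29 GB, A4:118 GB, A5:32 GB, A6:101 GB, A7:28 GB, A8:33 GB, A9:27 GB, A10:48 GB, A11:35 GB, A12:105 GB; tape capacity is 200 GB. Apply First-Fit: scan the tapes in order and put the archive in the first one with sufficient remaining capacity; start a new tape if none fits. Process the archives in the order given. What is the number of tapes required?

5 tapes

A1 (101 GB) → tape 1 (remaining 99 GB)
A2 (103 GB) → tape 2 (remaining 97 GB)
A3 (29 GB) → tape 1 (remaining 70 GB)
A4 (118 GB) → tape 3 (remaining 82 GB)
A5 (32 GB) → tape 1 (remaining 38 GB)
A6 (101 GB) → tape 4 (remaining 99 GB)
A7 (28 GB) → tape 1 (remaining 10 GB)
A8 (33 GB) → tape 2 (remaining 64 GB)
A9 (27 GB) → tape 2 (remaining 37 GB)
A10 (48 GB) → tape 3 (remaining 34 GB)
A11 (35 GB) → tape 2 (remaining 2 GB)
A12 (105 GB) → tape 5 (remaining 95 GB)
Final tapes: [101,29,32,28] [103,33,27,35] [118,48] [101] [105].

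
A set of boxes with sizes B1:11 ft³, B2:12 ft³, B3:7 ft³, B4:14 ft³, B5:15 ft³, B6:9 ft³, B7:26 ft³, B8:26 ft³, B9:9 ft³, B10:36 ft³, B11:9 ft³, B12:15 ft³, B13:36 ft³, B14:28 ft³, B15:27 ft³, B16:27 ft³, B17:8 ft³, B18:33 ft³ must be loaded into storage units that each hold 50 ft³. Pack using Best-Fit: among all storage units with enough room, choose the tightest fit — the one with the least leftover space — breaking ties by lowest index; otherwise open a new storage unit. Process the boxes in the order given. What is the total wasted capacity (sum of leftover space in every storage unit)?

102

B1 (11 ft³) → storage unit 1 (remaining 39 ft³)
B2 (12 ft³) → storage unit 1 (remaining 27 ft³)
B3 (7 ft³) → storage unit 1 (remaining 20 ft³)
B4 (14 ft³) → storage unit 1 (remaining 6 ft³)
B5 (15 ft³) → storage unit 2 (remaining 35 ft³)
B6 (9 ft³) → storage unit 2 (remaining 26 ft³)
B7 (26 ft³) → storage unit 2 (remaining 0 ft³)
B8 (26 ft³) → storage unit 3 (remaining 24 ft³)
B9 (9 ft³) → storage unit 3 (remaining 15 ft³)
B10 (36 ft³) → storage unit 4 (remaining 14 ft³)
B11 (9 ft³) → storage unit 4 (remaining 5 ft³)
B12 (15 ft³) → storage unit 3 (remaining 0 ft³)
B13 (36 ft³) → storage unit 5 (remaining 14 ft³)
B14 (28 ft³) → storage unit 6 (remaining 22 ft³)
B15 (27 ft³) → storage unit 7 (remaining 23 ft³)
B16 (27 ft³) → storage unit 8 (remaining 23 ft³)
B17 (8 ft³) → storage unit 5 (remaining 6 ft³)
B18 (33 ft³) → storage unit 9 (remaining 17 ft³)
9 storage units × 50 ft³ = 450 ft³; used 348 ft³; unused 102 ft³.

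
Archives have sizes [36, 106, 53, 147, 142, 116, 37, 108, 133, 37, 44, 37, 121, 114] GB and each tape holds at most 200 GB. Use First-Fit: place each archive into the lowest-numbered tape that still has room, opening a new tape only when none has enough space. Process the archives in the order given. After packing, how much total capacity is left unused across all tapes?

tape 1: place 36 GB, 164 GB left
tape 1: place 106 GB, 58 GB left
tape 1: place 53 GB, 5 GB left
tape 2: place 147 GB, 53 GB left
tape 3: place 142 GB, 58 GB left
tape 4: place 116 GB, 84 GB left
tape 2: place 37 GB, 16 GB left
tape 5: place 108 GB, 92 GB left
tape 6: place 133 GB, 67 GB left
tape 3: place 37 GB, 21 GB left
tape 4: place 44 GB, 40 GB left
tape 4: place 37 GB, 3 GB left
tape 7: place 121 GB, 79 GB left
tape 8: place 114 GB, 86 GB left
8 tapes × 200 GB = 1600 GB; used 1231 GB; unused 369 GB.

369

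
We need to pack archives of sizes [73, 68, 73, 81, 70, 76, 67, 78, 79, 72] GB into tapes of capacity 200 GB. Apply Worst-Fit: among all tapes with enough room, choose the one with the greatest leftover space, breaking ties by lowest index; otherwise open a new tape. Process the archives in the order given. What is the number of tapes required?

Put 73 GB in tape 1; 127 GB remain.
Put 68 GB in tape 1; 59 GB remain.
Put 73 GB in tape 2; 127 GB remain.
Put 81 GB in tape 2; 46 GB remain.
Put 70 GB in tape 3; 130 GB remain.
Put 76 GB in tape 3; 54 GB remain.
Put 67 GB in tape 4; 133 GB remain.
Put 78 GB in tape 4; 55 GB remain.
Put 79 GB in tape 5; 121 GB remain.
Put 72 GB in tape 5; 49 GB remain.
Final tapes: [73,68] [73,81] [70,76] [67,78] [79,72].

5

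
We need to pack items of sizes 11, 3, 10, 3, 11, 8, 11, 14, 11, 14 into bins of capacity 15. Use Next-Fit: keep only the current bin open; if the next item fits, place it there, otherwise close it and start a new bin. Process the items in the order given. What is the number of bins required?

8 bins

11 → bin 1 (remaining 4)
3 → bin 1 (remaining 1)
10 → bin 2 (remaining 5)
3 → bin 2 (remaining 2)
11 → bin 3 (remaining 4)
8 → bin 4 (remaining 7)
11 → bin 5 (remaining 4)
14 → bin 6 (remaining 1)
11 → bin 7 (remaining 4)
14 → bin 8 (remaining 1)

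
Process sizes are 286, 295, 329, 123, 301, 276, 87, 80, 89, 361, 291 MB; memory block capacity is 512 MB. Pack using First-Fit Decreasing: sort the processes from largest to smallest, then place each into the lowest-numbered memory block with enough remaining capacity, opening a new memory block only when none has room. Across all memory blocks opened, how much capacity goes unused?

Sorted descending: 361, 329, 301, 295, 291, 286, 276, 123, 89, 87, 80.
361 MB → memory block 1 (remaining 151 MB)
329 MB → memory block 2 (remaining 183 MB)
301 MB → memory block 3 (remaining 211 MB)
295 MB → memory block 4 (remaining 217 MB)
291 MB → memory block 5 (remaining 221 MB)
286 MB → memory block 6 (remaining 226 MB)
276 MB → memory block 7 (remaining 236 MB)
123 MB → memory block 1 (remaining 28 MB)
89 MB → memory block 2 (remaining 94 MB)
87 MB → memory block 2 (remaining 7 MB)
80 MB → memory block 3 (remaining 131 MB)
7 memory blocks × 512 MB = 3584 MB; used 2518 MB; unused 1066 MB.

1066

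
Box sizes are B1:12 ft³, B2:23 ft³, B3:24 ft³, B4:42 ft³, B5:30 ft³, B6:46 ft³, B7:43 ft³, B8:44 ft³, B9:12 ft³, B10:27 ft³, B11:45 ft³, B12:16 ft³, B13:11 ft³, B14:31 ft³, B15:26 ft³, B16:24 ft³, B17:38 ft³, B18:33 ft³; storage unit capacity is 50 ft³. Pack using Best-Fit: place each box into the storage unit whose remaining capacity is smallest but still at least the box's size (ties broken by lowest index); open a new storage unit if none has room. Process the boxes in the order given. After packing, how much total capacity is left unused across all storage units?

storage unit 1: place B1 (12 ft³), 38 ft³ left
storage unit 1: place B2 (23 ft³), 15 ft³ left
storage unit 2: place B3 (24 ft³), 26 ft³ left
storage unit 3: place B4 (42 ft³), 8 ft³ left
storage unit 4: place B5 (30 ft³), 20 ft³ left
storage unit 5: place B6 (46 ft³), 4 ft³ left
storage unit 6: place B7 (43 ft³), 7 ft³ left
storage unit 7: place B8 (44 ft³), 6 ft³ left
storage unit 1: place B9 (12 ft³), 3 ft³ left
storage unit 8: place B10 (27 ft³), 23 ft³ left
storage unit 9: place B11 (45 ft³), 5 ft³ left
storage unit 4: place B12 (16 ft³), 4 ft³ left
storage unit 8: place B13 (11 ft³), 12 ft³ left
storage unit 10: place B14 (31 ft³), 19 ft³ left
storage unit 2: place B15 (26 ft³), 0 ft³ left
storage unit 11: place B16 (24 ft³), 26 ft³ left
storage unit 12: place B17 (38 ft³), 12 ft³ left
storage unit 13: place B18 (33 ft³), 17 ft³ left
13 storage units × 50 ft³ = 650 ft³; used 527 ft³; unused 123 ft³.

123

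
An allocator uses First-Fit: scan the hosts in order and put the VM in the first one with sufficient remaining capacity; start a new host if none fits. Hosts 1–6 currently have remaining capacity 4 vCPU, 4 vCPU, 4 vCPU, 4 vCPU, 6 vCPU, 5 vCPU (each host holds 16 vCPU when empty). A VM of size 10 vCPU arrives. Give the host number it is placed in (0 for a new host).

0

No host has ≥ 10 vCPU free, so a new host is opened.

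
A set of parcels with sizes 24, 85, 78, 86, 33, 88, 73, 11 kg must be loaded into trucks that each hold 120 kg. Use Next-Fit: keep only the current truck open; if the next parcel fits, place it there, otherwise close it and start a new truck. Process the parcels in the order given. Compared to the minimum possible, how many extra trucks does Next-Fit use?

0

Next-Fit: [24,85] [78] [86,33] [88] [73,11] → 5 trucks.
5 parcels exceed 60 kg (half the capacity), and no two of those can share a truck, so at least 5 trucks are needed.
So 5 is already optimal.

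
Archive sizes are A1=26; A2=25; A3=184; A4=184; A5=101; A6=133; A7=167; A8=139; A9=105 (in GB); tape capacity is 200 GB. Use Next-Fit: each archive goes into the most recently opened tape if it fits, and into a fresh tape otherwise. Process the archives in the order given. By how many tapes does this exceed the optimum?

Next-Fit: [26,25] [184] [184] [101] [133] [167] [139] [105] → 8 tapes.
7 archives exceed 100 GB (half the capacity), and no two of those can share a tape, so at least 7 tapes are needed.
An optimal packing achieves that bound: [184] [184] [167,26] [139,25] [133] [105] [101] → 7 tapes.
Excess: 8 − 7 = 1.

1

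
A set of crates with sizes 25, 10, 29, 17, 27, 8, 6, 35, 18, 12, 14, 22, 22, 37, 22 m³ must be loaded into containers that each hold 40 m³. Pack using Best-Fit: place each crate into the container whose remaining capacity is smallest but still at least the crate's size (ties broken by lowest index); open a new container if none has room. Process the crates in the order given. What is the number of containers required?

10 containers

Put 25 m³ in container 1; 15 m³ remain.
Put 10 m³ in container 1; 5 m³ remain.
Put 29 m³ in container 2; 11 m³ remain.
Put 17 m³ in container 3; 23 m³ remain.
Put 27 m³ in container 4; 13 m³ remain.
Put 8 m³ in container 2; 3 m³ remain.
Put 6 m³ in container 4; 7 m³ remain.
Put 35 m³ in container 5; 5 m³ remain.
Put 18 m³ in container 3; 5 m³ remain.
Put 12 m³ in container 6; 28 m³ remain.
Put 14 m³ in container 6; 14 m³ remain.
Put 22 m³ in container 7; 18 m³ remain.
Put 22 m³ in container 8; 18 m³ remain.
Put 37 m³ in container 9; 3 m³ remain.
Put 22 m³ in container 10; 18 m³ remain.
Final containers: [25,10] [29,8] [17,18] [27,6] [35] [12,14] [22] [22] [37] [22].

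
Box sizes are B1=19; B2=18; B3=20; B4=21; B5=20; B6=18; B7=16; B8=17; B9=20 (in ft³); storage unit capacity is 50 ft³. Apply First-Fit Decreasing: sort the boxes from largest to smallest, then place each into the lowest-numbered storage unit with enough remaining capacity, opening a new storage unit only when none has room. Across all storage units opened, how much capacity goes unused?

Sorted descending: 21, 20, 20, 20, 19, 18, 18, 17, 16.
21 ft³ → storage unit 1 (remaining 29 ft³)
20 ft³ → storage unit 1 (remaining 9 ft³)
20 ft³ → storage unit 2 (remaining 30 ft³)
20 ft³ → storage unit 2 (remaining 10 ft³)
19 ft³ → storage unit 3 (remaining 31 ft³)
18 ft³ → storage unit 3 (remaining 13 ft³)
18 ft³ → storage unit 4 (remaining 32 ft³)
17 ft³ → storage unit 4 (remaining 15 ft³)
16 ft³ → storage unit 5 (remaining 34 ft³)
5 storage units × 50 ft³ = 250 ft³; used 169 ft³; unused 81 ft³.

81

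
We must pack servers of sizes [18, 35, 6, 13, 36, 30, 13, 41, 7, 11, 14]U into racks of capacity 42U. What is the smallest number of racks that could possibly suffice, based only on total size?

Total size = 18 + 35 + 6 + 13 + 36 + 30 + 13 + 41 + 7 + 11 + 14 = 224U.
⌈224 / 42⌉ = 6.

6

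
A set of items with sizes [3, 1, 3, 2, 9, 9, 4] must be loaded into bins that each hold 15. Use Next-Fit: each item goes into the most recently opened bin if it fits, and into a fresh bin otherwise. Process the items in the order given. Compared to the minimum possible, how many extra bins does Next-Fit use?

Next-Fit: [3,1,3,2] [9] [9,4] → 3 bins.
Total size 31; any packing needs at least ⌈31/15⌉ = 3 bins.
So 3 is already optimal.

0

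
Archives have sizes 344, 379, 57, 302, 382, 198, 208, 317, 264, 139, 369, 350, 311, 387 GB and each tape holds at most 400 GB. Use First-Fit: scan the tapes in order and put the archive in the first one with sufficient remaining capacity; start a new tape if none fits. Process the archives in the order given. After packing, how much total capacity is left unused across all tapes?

Put 344 GB in tape 1; 56 GB remain.
Put 379 GB in tape 2; 21 GB remain.
Put 57 GB in tape 3; 343 GB remain.
Put 302 GB in tape 3; 41 GB remain.
Put 382 GB in tape 4; 18 GB remain.
Put 198 GB in tape 5; 202 GB remain.
Put 208 GB in tape 6; 192 GB remain.
Put 317 GB in tape 7; 83 GB remain.
Put 264 GB in tape 8; 136 GB remain.
Put 139 GB in tape 5; 63 GB remain.
Put 369 GB in tape 9; 31 GB remain.
Put 350 GB in tape 10; 50 GB remain.
Put 311 GB in tape 11; 89 GB remain.
Put 387 GB in tape 12; 13 GB remain.
12 tapes × 400 GB = 4800 GB; used 4007 GB; unused 793 GB.

793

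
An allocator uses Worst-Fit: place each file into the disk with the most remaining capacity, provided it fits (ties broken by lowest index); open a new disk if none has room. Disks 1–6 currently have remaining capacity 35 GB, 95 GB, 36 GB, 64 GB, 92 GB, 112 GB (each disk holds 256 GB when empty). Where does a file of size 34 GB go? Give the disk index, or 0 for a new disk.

6

Disks with room: disk 1 (35 GB), disk 2 (95 GB), disk 3 (36 GB), disk 4 (64 GB), disk 5 (92 GB), disk 6 (112 GB).
Most room is disk 6 with 112 GB free.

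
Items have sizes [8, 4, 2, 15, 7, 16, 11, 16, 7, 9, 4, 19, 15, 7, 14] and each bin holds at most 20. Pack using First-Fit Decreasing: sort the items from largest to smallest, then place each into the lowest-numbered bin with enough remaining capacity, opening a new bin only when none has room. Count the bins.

Sorted descending: 19, 16, 16, 15, 15, 14, 11, 9, 8, 7, 7, 7, 4, 4, 2.
19 → bin 1 (remaining 1)
16 → bin 2 (remaining 4)
16 → bin 3 (remaining 4)
15 → bin 4 (remaining 5)
15 → bin 5 (remaining 5)
14 → bin 6 (remaining 6)
11 → bin 7 (remaining 9)
9 → bin 7 (remaining 0)
8 → bin 8 (remaining 12)
7 → bin 8 (remaining 5)
7 → bin 9 (remaining 13)
7 → bin 9 (remaining 6)
4 → bin 2 (remaining 0)
4 → bin 3 (remaining 0)
2 → bin 4 (remaining 3)
Final bins: [19] [16,4] [16,4] [15,2] [15] [14] [11,9] [8,7] [7,7].

9 bins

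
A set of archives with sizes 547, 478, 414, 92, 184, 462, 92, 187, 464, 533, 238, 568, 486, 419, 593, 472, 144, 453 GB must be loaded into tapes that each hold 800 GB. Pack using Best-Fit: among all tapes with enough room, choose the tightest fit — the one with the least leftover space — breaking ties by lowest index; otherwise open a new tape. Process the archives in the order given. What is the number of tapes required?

547 GB → tape 1 (remaining 253 GB)
478 GB → tape 2 (remaining 322 GB)
414 GB → tape 3 (remaining 386 GB)
92 GB → tape 1 (remaining 161 GB)
184 GB → tape 2 (remaining 138 GB)
462 GB → tape 4 (remaining 338 GB)
92 GB → tape 2 (remaining 46 GB)
187 GB → tape 4 (remaining 151 GB)
464 GB → tape 5 (remaining 336 GB)
533 GB → tape 6 (remaining 267 GB)
238 GB → tape 6 (remaining 29 GB)
568 GB → tape 7 (remaining 232 GB)
486 GB → tape 8 (remaining 314 GB)
419 GB → tape 9 (remaining 381 GB)
593 GB → tape 10 (remaining 207 GB)
472 GB → tape 11 (remaining 328 GB)
144 GB → tape 4 (remaining 7 GB)
453 GB → tape 12 (remaining 347 GB)
Final tapes: [547,92] [478,184,92] [414] [462,187,144] [464] [533,238] [568] [486] [419] [593] [472] [453].

12 tapes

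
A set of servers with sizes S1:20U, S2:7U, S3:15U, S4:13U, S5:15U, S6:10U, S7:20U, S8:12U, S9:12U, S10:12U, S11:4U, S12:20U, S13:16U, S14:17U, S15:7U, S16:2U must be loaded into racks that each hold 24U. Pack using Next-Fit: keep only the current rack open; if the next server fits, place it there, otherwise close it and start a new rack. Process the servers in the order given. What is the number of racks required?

12

S1 (20U) → rack 1 (remaining 4U)
S2 (7U) → rack 2 (remaining 17U)
S3 (15U) → rack 2 (remaining 2U)
S4 (13U) → rack 3 (remaining 11U)
S5 (15U) → rack 4 (remaining 9U)
S6 (10U) → rack 5 (remaining 14U)
S7 (20U) → rack 6 (remaining 4U)
S8 (12U) → rack 7 (remaining 12U)
S9 (12U) → rack 7 (remaining 0U)
S10 (12U) → rack 8 (remaining 12U)
S11 (4U) → rack 8 (remaining 8U)
S12 (20U) → rack 9 (remaining 4U)
S13 (16U) → rack 10 (remaining 8U)
S14 (17U) → rack 11 (remaining 7U)
S15 (7U) → rack 11 (remaining 0U)
S16 (2U) → rack 12 (remaining 22U)
Final racks: [20] [7,15] [13] [15] [10] [20] [12,12] [12,4] [20] [16] [17,7] [2].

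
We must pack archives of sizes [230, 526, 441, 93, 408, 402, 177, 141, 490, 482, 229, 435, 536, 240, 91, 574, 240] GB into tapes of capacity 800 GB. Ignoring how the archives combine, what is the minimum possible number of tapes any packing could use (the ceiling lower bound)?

8

Total size = 230 + 526 + 441 + 93 + 408 + 402 + 177 + 141 + 490 + 482 + 229 + 435 + 536 + 240 + 91 + 574 + 240 = 5735 GB.
⌈5735 / 800⌉ = 8.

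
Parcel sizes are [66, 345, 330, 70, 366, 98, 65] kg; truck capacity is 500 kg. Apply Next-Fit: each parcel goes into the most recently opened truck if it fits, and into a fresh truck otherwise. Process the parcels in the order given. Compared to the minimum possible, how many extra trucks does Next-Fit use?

Next-Fit: [66,345] [330,70] [366,98] [65] → 4 trucks.
Total size 1340 kg; any packing needs at least ⌈1340/500⌉ = 3 trucks.
An optimal packing achieves that bound: [366,98] [345,70,66] [330,65] → 3 trucks.
Excess: 4 − 3 = 1.

1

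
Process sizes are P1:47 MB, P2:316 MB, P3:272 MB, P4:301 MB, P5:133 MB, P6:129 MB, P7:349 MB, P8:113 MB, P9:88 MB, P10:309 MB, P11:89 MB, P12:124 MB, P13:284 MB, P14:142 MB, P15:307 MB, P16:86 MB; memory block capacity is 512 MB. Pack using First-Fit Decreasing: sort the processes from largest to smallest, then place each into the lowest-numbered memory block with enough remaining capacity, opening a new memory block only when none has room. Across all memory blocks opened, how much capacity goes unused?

495

Sorted descending: 349, 316, 309, 307, 301, 284, 272, 142, 133, 129, 124, 113, 89, 88, 86, 47.
Put 349 MB in memory block 1; 163 MB remain.
Put 316 MB in memory block 2; 196 MB remain.
Put 309 MB in memory block 3; 203 MB remain.
Put 307 MB in memory block 4; 205 MB remain.
Put 301 MB in memory block 5; 211 MB remain.
Put 284 MB in memory block 6; 228 MB remain.
Put 272 MB in memory block 7; 240 MB remain.
Put 142 MB in memory block 1; 21 MB remain.
Put 133 MB in memory block 2; 63 MB remain.
Put 129 MB in memory block 3; 74 MB remain.
Put 124 MB in memory block 4; 81 MB remain.
Put 113 MB in memory block 5; 98 MB remain.
Put 89 MB in memory block 5; 9 MB remain.
Put 88 MB in memory block 6; 140 MB remain.
Put 86 MB in memory block 6; 54 MB remain.
Put 47 MB in memory block 2; 16 MB remain.
7 memory blocks × 512 MB = 3584 MB; used 3089 MB; unused 495 MB.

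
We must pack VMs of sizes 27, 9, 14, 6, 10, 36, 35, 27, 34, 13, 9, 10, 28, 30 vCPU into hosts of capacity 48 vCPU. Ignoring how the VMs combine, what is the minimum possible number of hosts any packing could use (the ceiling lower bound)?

Total size = 27 + 9 + 14 + 6 + 10 + 36 + 35 + 27 + 34 + 13 + 9 + 10 + 28 + 30 = 288 vCPU.
⌈288 / 48⌉ = 6.

6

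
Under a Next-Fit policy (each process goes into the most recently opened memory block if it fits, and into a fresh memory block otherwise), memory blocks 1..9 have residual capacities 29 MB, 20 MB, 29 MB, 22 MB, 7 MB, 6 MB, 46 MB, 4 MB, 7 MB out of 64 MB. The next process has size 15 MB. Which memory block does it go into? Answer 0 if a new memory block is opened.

0

Next-Fit only looks at memory block 9, which has 7 MB free.
15 MB does not fit, so a new memory block is opened.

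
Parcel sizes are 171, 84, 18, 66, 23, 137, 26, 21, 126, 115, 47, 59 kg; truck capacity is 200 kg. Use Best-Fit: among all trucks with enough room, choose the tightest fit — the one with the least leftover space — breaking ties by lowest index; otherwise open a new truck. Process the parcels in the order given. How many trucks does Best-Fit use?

truck 1: place 171 kg, 29 kg left
truck 2: place 84 kg, 116 kg left
truck 1: place 18 kg, 11 kg left
truck 2: place 66 kg, 50 kg left
truck 2: place 23 kg, 27 kg left
truck 3: place 137 kg, 63 kg left
truck 2: place 26 kg, 1 kg left
truck 3: place 21 kg, 42 kg left
truck 4: place 126 kg, 74 kg left
truck 5: place 115 kg, 85 kg left
truck 4: place 47 kg, 27 kg left
truck 5: place 59 kg, 26 kg left

5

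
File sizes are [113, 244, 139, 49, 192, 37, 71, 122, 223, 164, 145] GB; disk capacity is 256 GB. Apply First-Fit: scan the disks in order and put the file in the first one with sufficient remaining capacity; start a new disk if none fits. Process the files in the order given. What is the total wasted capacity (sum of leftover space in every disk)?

293

disk 1: place 113 GB, 143 GB left
disk 2: place 244 GB, 12 GB left
disk 1: place 139 GB, 4 GB left
disk 3: place 49 GB, 207 GB left
disk 3: place 192 GB, 15 GB left
disk 4: place 37 GB, 219 GB left
disk 4: place 71 GB, 148 GB left
disk 4: place 122 GB, 26 GB left
disk 5: place 223 GB, 33 GB left
disk 6: place 164 GB, 92 GB left
disk 7: place 145 GB, 111 GB left
7 disks × 256 GB = 1792 GB; used 1499 GB; unused 293 GB.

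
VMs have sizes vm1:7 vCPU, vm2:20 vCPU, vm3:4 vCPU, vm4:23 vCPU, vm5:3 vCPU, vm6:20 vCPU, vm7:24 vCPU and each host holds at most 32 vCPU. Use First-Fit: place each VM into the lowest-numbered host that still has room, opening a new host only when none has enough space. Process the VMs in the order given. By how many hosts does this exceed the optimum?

0

First-Fit: [7,20,4] [23,3] [20] [24] → 4 hosts.
Total size 101 vCPU; any packing needs at least ⌈101/32⌉ = 4 hosts.
So 4 is already optimal.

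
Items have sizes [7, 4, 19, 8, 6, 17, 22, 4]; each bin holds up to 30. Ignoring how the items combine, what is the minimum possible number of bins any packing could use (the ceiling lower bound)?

Total size = 7 + 4 + 19 + 8 + 6 + 17 + 22 + 4 = 87.
⌈87 / 30⌉ = 3.

3 bins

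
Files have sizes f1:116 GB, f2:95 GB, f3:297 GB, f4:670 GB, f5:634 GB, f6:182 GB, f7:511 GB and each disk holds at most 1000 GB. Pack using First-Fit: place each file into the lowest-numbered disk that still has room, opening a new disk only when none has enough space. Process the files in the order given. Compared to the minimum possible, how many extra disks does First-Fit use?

1

First-Fit: [116,95,297,182] [670] [634] [511] → 4 disks.
Total size 2505 GB; any packing needs at least ⌈2505/1000⌉ = 3 disks.
An optimal packing achieves that bound: [670,297] [634,182,116] [511,95] → 3 disks.
Excess: 4 − 3 = 1.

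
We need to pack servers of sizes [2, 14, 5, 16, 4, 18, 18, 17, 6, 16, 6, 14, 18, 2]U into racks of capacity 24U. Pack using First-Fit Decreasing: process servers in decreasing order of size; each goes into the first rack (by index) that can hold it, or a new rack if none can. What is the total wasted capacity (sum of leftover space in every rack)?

Sorted descending: 18, 18, 18, 17, 16, 16, 14, 14, 6, 6, 5, 4, 2, 2.
18U → rack 1 (remaining 6U)
18U → rack 2 (remaining 6U)
18U → rack 3 (remaining 6U)
17U → rack 4 (remaining 7U)
16U → rack 5 (remaining 8U)
16U → rack 6 (remaining 8U)
14U → rack 7 (remaining 10U)
14U → rack 8 (remaining 10U)
6U → rack 1 (remaining 0U)
6U → rack 2 (remaining 0U)
5U → rack 3 (remaining 1U)
4U → rack 4 (remaining 3U)
2U → rack 4 (remaining 1U)
2U → rack 5 (remaining 6U)
8 racks × 24U = 192U; used 156U; unused 36U.

36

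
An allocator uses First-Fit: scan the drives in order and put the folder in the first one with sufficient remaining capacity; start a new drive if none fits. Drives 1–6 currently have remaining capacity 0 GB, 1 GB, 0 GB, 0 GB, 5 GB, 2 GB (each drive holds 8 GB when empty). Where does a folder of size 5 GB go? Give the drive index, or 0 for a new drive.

Drives with room: drive 5 (5 GB).
The first with room is drive 5.

5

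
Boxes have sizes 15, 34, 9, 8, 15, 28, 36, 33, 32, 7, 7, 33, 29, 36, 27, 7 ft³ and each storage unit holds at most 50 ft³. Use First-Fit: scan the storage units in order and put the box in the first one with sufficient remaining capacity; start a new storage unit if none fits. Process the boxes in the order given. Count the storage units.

10

Put 15 ft³ in storage unit 1; 35 ft³ remain.
Put 34 ft³ in storage unit 1; 1 ft³ remain.
Put 9 ft³ in storage unit 2; 41 ft³ remain.
Put 8 ft³ in storage unit 2; 33 ft³ remain.
Put 15 ft³ in storage unit 2; 18 ft³ remain.
Put 28 ft³ in storage unit 3; 22 ft³ remain.
Put 36 ft³ in storage unit 4; 14 ft³ remain.
Put 33 ft³ in storage unit 5; 17 ft³ remain.
Put 32 ft³ in storage unit 6; 18 ft³ remain.
Put 7 ft³ in storage unit 2; 11 ft³ remain.
Put 7 ft³ in storage unit 2; 4 ft³ remain.
Put 33 ft³ in storage unit 7; 17 ft³ remain.
Put 29 ft³ in storage unit 8; 21 ft³ remain.
Put 36 ft³ in storage unit 9; 14 ft³ remain.
Put 27 ft³ in storage unit 10; 23 ft³ remain.
Put 7 ft³ in storage unit 3; 15 ft³ remain.
Final storage units: [15,34] [9,8,15,7,7] [28,7] [36] [33] [32] [33] [29] [36] [27].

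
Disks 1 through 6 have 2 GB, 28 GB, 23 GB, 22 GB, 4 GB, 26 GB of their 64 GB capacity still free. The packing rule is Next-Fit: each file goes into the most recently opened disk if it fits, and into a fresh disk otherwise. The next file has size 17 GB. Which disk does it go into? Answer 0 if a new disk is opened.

6

Next-Fit only looks at disk 6, which has 26 GB free.
17 GB fits there.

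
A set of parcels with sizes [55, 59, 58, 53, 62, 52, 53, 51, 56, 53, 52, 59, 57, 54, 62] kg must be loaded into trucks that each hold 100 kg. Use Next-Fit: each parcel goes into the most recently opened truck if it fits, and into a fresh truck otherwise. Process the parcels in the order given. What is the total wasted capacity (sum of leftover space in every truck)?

Put 55 kg in truck 1; 45 kg remain.
Put 59 kg in truck 2; 41 kg remain.
Put 58 kg in truck 3; 42 kg remain.
Put 53 kg in truck 4; 47 kg remain.
Put 62 kg in truck 5; 38 kg remain.
Put 52 kg in truck 6; 48 kg remain.
Put 53 kg in truck 7; 47 kg remain.
Put 51 kg in truck 8; 49 kg remain.
Put 56 kg in truck 9; 44 kg remain.
Put 53 kg in truck 10; 47 kg remain.
Put 52 kg in truck 11; 48 kg remain.
Put 59 kg in truck 12; 41 kg remain.
Put 57 kg in truck 13; 43 kg remain.
Put 54 kg in truck 14; 46 kg remain.
Put 62 kg in truck 15; 38 kg remain.
15 trucks × 100 kg = 1500 kg; used 836 kg; unused 664 kg.

664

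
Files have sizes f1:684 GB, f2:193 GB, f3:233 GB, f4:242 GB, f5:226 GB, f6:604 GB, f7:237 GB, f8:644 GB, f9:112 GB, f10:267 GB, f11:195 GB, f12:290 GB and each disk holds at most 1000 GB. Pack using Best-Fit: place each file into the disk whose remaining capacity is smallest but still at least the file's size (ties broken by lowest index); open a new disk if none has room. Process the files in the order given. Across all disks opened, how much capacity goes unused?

1073

Put f1 (684 GB) in disk 1; 316 GB remain.
Put f2 (193 GB) in disk 1; 123 GB remain.
Put f3 (233 GB) in disk 2; 767 GB remain.
Put f4 (242 GB) in disk 2; 525 GB remain.
Put f5 (226 GB) in disk 2; 299 GB remain.
Put f6 (604 GB) in disk 3; 396 GB remain.
Put f7 (237 GB) in disk 2; 62 GB remain.
Put f8 (644 GB) in disk 4; 356 GB remain.
Put f9 (112 GB) in disk 1; 11 GB remain.
Put f10 (267 GB) in disk 4; 89 GB remain.
Put f11 (195 GB) in disk 3; 201 GB remain.
Put f12 (290 GB) in disk 5; 710 GB remain.
5 disks × 1000 GB = 5000 GB; used 3927 GB; unused 1073 GB.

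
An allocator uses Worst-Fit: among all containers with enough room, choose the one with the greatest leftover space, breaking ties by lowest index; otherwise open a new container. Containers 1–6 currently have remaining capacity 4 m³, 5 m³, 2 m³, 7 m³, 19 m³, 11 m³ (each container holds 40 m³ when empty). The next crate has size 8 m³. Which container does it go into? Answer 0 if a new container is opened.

5

Containers with room: container 5 (19 m³), container 6 (11 m³).
Most room is container 5 with 19 m³ free.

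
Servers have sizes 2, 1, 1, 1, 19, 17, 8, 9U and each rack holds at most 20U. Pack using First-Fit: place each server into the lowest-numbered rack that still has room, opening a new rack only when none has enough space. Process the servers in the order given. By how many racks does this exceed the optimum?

1

First-Fit: [2,1,1,1,8] [19] [17] [9] → 4 racks.
Total size 58U; any packing needs at least ⌈58/20⌉ = 3 racks.
An optimal packing achieves that bound: [19,1] [17,2,1] [9,8,1] → 3 racks.
Excess: 4 − 3 = 1.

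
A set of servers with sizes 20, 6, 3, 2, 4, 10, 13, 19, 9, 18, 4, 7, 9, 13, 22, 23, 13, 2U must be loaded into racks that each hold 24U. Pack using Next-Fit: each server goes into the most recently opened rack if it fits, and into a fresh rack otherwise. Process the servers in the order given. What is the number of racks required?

11

20U → rack 1 (remaining 4U)
6U → rack 2 (remaining 18U)
3U → rack 2 (remaining 15U)
2U → rack 2 (remaining 13U)
4U → rack 2 (remaining 9U)
10U → rack 3 (remaining 14U)
13U → rack 3 (remaining 1U)
19U → rack 4 (remaining 5U)
9U → rack 5 (remaining 15U)
18U → rack 6 (remaining 6U)
4U → rack 6 (remaining 2U)
7U → rack 7 (remaining 17U)
9U → rack 7 (remaining 8U)
13U → rack 8 (remaining 11U)
22U → rack 9 (remaining 2U)
23U → rack 10 (remaining 1U)
13U → rack 11 (remaining 11U)
2U → rack 11 (remaining 9U)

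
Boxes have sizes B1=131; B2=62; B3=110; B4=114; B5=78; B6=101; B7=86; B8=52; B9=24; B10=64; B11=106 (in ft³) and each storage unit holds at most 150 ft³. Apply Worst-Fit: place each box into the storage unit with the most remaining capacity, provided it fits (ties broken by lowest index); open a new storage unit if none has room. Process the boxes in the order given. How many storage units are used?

B1 (131 ft³) → storage unit 1 (remaining 19 ft³)
B2 (62 ft³) → storage unit 2 (remaining 88 ft³)
B3 (110 ft³) → storage unit 3 (remaining 40 ft³)
B4 (114 ft³) → storage unit 4 (remaining 36 ft³)
B5 (78 ft³) → storage unit 2 (remaining 10 ft³)
B6 (101 ft³) → storage unit 5 (remaining 49 ft³)
B7 (86 ft³) → storage unit 6 (remaining 64 ft³)
B8 (52 ft³) → storage unit 6 (remaining 12 ft³)
B9 (24 ft³) → storage unit 5 (remaining 25 ft³)
B10 (64 ft³) → storage unit 7 (remaining 86 ft³)
B11 (106 ft³) → storage unit 8 (remaining 44 ft³)

8 storage units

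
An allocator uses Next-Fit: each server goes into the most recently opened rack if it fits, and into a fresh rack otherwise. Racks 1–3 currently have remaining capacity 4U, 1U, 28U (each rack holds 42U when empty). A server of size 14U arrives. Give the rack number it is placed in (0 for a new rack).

3

Next-Fit only looks at rack 3, which has 28U free.
14U fits there.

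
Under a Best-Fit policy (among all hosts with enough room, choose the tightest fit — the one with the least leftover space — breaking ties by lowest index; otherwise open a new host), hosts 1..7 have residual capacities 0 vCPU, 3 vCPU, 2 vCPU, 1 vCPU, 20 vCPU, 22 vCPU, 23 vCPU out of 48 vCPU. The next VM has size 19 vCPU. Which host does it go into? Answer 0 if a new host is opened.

5

Hosts with room: host 5 (20 vCPU), host 6 (22 vCPU), host 7 (23 vCPU).
Tightest fit is host 5 with 20 vCPU free.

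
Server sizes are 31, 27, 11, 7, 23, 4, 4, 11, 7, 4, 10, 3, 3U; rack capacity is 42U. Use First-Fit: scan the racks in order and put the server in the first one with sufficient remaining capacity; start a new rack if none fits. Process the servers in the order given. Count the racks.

Put 31U in rack 1; 11U remain.
Put 27U in rack 2; 15U remain.
Put 11U in rack 1; 0U remain.
Put 7U in rack 2; 8U remain.
Put 23U in rack 3; 19U remain.
Put 4U in rack 2; 4U remain.
Put 4U in rack 2; 0U remain.
Put 11U in rack 3; 8U remain.
Put 7U in rack 3; 1U remain.
Put 4U in rack 4; 38U remain.
Put 10U in rack 4; 28U remain.
Put 3U in rack 4; 25U remain.
Put 3U in rack 4; 22U remain.
Final racks: [31,11] [27,7,4,4] [23,11,7] [4,10,3,3].

4 racks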